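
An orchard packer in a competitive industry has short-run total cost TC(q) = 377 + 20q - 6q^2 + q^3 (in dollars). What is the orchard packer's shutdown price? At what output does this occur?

The shutdown price is the minimum of AVC. VC = 20q - 6q^2 + q^3, so AVC = 20 - 6q + q^2.
At the minimum of AVC, MC = AVC. MC = 20 - 12q + 3q^2; setting MC = AVC gives 2q^2 - 6q = 0, so q = 3. min AVC = 11.
The firm shuts down for any P below $11.

$11 per unit, at q = 3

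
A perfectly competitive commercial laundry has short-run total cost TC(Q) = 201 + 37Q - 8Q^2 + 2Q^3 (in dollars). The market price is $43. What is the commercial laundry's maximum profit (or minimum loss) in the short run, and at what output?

AVC = 37 - 8Q + 2Q^2; min AVC = $29 at Q = 2. Since P = $43 ≥ min AVC, the firm produces.
MC = 37 - 16Q + 6Q^2. Setting P = MC and taking the root on the rising branch gives Q* = 3.
TR = 43·3 = 129. TC = 201 + 93 = 294. Profit = 129 − 294 = -$165.
Shutting down would mean losing the fixed cost of $201, so operating at a loss of $165 is better by $36.

Profit = -$165 at Q = 3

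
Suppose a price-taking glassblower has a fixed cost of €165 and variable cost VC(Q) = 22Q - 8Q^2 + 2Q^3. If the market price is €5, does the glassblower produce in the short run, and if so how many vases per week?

Shut down

Variable cost is VC = 22Q - 8Q^2 + 2Q^3, so AVC = VC/Q = 22 - 8Q + 2Q^2 and MC = dTC/dQ = 22 - 16Q + 6Q^2.
AVC hits its minimum where MC = AVC, at Q = 2, giving min AVC = 22 - 8·2 + 2·2^2 = €14.
Since P = €5 < min AVC = €14, price fails to cover variable cost at any output.
Shutting down limits the loss to fixed cost, €165.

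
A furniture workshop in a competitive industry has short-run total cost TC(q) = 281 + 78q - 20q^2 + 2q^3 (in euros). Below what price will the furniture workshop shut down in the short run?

Short-run supply begins at min AVC. From VC = 78q - 20q^2 + 2q^3, AVC = 78 - 20q + 2q^2.
dAVC/dq = -20 + 4q = 0 gives q = 5. min AVC = 78 - 20·5 + 2·5^2 = 28.
For P < €28 the firm produces nothing.

€28 per unit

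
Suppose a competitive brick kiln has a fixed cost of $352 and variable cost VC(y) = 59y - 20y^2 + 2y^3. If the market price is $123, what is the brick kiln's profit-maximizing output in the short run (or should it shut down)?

Strip out fixed cost: VC = 59y - 20y^2 + 2y^3. Then AVC = 59 - 20y + 2y^2 and MC = 59 - 40y + 6y^2.
AVC hits its minimum where MC = AVC, at y = 5, giving min AVC = 59 - 20·5 + 2·5^2 = $9.
Because $123 ≥ $9, revenue can cover variable cost; the firm operates.
P = MC gives -64 - 40y + 6y^2 = 0, with roots -4/3 and 8. Take the larger (rising MC): y* = 8.
Check: AVC at y = 8 is $27 ≤ P, so revenue covers variable cost.
Profit = P·y − TC = 123·8 − 568 = $416.

Produce at y = 8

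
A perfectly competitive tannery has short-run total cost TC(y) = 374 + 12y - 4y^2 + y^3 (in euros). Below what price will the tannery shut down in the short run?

€8 per unit

The shutdown price is the minimum of AVC. VC = 12y - 4y^2 + y^3, so AVC = 12 - 4y + y^2.
At the minimum of AVC, MC = AVC. MC = 12 - 8y + 3y^2; setting MC = AVC gives 2y^2 - 4y = 0, so y = 2. min AVC = 8.
So the shutdown price is €8.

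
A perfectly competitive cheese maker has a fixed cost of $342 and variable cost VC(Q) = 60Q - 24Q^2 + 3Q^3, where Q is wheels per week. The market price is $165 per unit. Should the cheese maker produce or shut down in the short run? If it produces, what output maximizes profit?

Produce at Q = 7

Strip out fixed cost: VC = 60Q - 24Q^2 + 3Q^3. Then AVC = 60 - 24Q + 3Q^2 and MC = 60 - 48Q + 9Q^2.
AVC hits its minimum where MC = AVC, at Q = 4, giving min AVC = 60 - 24·4 + 3·4^2 = $12.
P = $165 exceeds min AVC = $12, so the firm stays open.
Solving P = MC: -105 - 48Q + 9Q^2 = 0 ⇒ Q = -5/3 or 7. On the upward-sloping branch, Q* = 7.
Check: AVC at Q = 7 is $39 ≤ P, so revenue covers variable cost.
Profit = P·Q − TC = 165·7 − 615 = $540.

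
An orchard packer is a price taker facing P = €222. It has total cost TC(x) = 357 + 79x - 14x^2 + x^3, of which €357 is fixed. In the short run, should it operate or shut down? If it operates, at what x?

Variable cost is VC = 79x - 14x^2 + x^3, so AVC = VC/x = 79 - 14x + x^2 and MC = dTC/dx = 79 - 28x + 3x^2.
The AVC parabola has its vertex at x = 14/2 = 7, where AVC = 79 - 14·7 + 7^2 = €30.
P = €222 exceeds min AVC = €30, so the firm stays open.
Solving P = MC: -143 - 28x + 3x^2 = 0 ⇒ x = -11/3 or 13. On the upward-sloping branch, x* = 13.
Check: AVC at x = 13 is €66 ≤ P, so revenue covers variable cost.
Profit = P·x − TC = 222·13 − 1215 = €1671.

Produce at x = 13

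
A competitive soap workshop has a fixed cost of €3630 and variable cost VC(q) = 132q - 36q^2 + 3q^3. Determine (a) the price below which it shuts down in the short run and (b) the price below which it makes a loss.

AVC = 132 - 36q + 3q^2; minimized at q = 6, giving min AVC = €24. That is the shutdown price.
ATC = 3630/q + 132 - 36q + 3q^2. Setting dATC/dq = −3630/q^2 − 36 + 6q = 0 gives q = 11 (since 6·11^3 − 36·11^2 = 3630).
min ATC = 3630/11 + 132 − 36·11 + 3·11^2 = €429. That is the break-even price.
For €24 ≤ P < €429 the firm produces at a loss; below €24 it shuts down.

Shutdown price = €24; break-even price = €429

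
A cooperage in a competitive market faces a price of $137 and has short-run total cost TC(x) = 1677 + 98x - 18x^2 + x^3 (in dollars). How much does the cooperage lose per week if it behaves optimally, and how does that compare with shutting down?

AVC = 98 - 18x + x^2; min AVC = $17 at x = 9. Since P = $137 ≥ min AVC, the firm produces.
With MC = 98 - 36x + 3x^2, P = MC on the upward-sloping part at x* = 13.
TR = 137·13 = 1781. TC = 1677 + 429 = 2106. Profit = 1781 − 2106 = -$325.
That loss of $325 beats the $1677 the firm would lose by shutting down; producing recovers $1352 of fixed cost.

Profit = -$325 at x = 13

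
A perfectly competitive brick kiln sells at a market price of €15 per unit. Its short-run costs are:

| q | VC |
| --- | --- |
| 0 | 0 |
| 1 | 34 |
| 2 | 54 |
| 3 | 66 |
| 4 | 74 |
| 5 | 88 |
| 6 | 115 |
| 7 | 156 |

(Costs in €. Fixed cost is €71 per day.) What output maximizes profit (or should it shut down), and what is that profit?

q = 0 (shut down); profit = -€71

Profit at each row (π = 15q − TC): q=0: -71; q=1: -90; q=2: -95; q=3: -92; q=4: -85; q=5: -84; q=6: -96; q=7: -122.
Profit is highest at q = 0. Equivalently, the lowest AVC in the table is 88/5 ≈ €17.60 at q = 5, and P = €15 falls below it — price never covers variable cost, so the firm shuts down and loses only its fixed cost.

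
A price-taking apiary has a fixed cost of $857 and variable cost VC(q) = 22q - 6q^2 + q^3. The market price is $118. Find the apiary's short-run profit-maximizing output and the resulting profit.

Profit = -$217 at q = 8

AVC = 22 - 6q + q^2 has its minimum $13 at q = 3; price $118 clears that bar, so the firm operates.
MC = 22 - 12q + 3q^2. Setting P = MC and taking the root on the rising branch gives q* = 8.
TR = 118·8 = 944. TC = 857 + 304 = 1161. Profit = 944 − 1161 = -$217.
By producing, the firm covers all variable cost plus $640 of fixed cost; shutting down would lose the full $857.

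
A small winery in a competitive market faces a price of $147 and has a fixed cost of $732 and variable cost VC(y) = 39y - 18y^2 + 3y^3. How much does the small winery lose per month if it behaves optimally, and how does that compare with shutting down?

Profit = -$84 at y = 6

AVC = 39 - 18y + 3y^2 has its minimum $12 at y = 3; price $147 clears that bar, so the firm operates.
MC = 39 - 36y + 9y^2. Setting P = MC and taking the root on the rising branch gives y* = 6.
TR = 147·6 = 882. TC = 732 + 234 = 966. Profit = 882 − 966 = -$84.
By producing, the firm covers all variable cost plus $648 of fixed cost; shutting down would lose the full $732.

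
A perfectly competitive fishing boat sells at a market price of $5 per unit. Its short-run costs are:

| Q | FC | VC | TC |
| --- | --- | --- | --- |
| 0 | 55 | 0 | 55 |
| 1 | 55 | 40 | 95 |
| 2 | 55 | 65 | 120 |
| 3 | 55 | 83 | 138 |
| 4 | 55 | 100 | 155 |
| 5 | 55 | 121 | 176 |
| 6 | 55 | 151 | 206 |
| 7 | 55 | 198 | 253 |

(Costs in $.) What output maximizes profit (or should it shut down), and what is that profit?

Compute π = P·Q − TC at each output: Q=0: -55; Q=1: -90; Q=2: -110; Q=3: -123; Q=4: -135; Q=5: -151; Q=6: -176; Q=7: -218.
Profit is highest at Q = 0. Equivalently, the lowest AVC in the table is 121/5 ≈ $24.20 at Q = 5, and P = $5 falls below it — price never covers variable cost, so the firm shuts down and loses only its fixed cost.

Q = 0 (shut down); profit = -$55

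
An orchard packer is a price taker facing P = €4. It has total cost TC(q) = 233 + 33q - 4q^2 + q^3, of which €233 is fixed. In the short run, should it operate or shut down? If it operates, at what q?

Strip out fixed cost: VC = 33q - 4q^2 + q^3. Then AVC = 33 - 4q + q^2 and MC = 33 - 8q + 3q^2.
AVC hits its minimum where MC = AVC, at q = 2, giving min AVC = 33 - 4·2 + 2^2 = €29.
P = €4 lies below min AVC = €29; no output level covers variable cost.
The firm minimizes its loss by shutting down and losing only its fixed cost of €233.

Shut down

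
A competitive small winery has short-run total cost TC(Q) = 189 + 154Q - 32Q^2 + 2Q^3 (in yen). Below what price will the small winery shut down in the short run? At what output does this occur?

The firm shuts down when price falls below the minimum of average variable cost. AVC = VC/Q = 154 - 32Q + 2Q^2.
dAVC/dQ = -32 + 4Q = 0 gives Q = 8. min AVC = 154 - 32·8 + 2·8^2 = 26.
So the shutdown price is ¥26.

¥26 per unit, at Q = 8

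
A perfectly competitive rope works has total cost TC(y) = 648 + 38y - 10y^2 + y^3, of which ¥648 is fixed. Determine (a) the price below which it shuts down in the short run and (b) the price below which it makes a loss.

AVC = 38 - 10y + y^2; minimized at y = 5, giving min AVC = ¥13. That is the shutdown price.
ATC = 648/y + 38 - 10y + y^2. Setting dATC/dy = −648/y^2 − 10 + 2y = 0 gives y = 9 (since 2·9^3 − 10·9^2 = 648).
min ATC = 648/9 + 38 − 10·9 + 9^2 = ¥101. That is the break-even price.
For ¥13 ≤ P < ¥101 the firm produces at a loss; below ¥13 it shuts down.

Shutdown price = ¥13; break-even price = ¥101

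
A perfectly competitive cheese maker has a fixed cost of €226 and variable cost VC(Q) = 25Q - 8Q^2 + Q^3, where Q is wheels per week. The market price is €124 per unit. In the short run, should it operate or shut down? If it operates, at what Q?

Produce at Q = 9

Strip out fixed cost: VC = 25Q - 8Q^2 + Q^3. Then AVC = 25 - 8Q + Q^2 and MC = 25 - 16Q + 3Q^2.
AVC hits its minimum where MC = AVC, at Q = 4, giving min AVC = 25 - 8·4 + 4^2 = €9.
Because €124 ≥ €9, revenue can cover variable cost; the firm operates.
Set P = MC: 124 = 25 - 16Q + 3Q^2 → -99 - 16Q + 3Q^2 = 0. The roots are Q = -11/3 and Q = 9; the profit-maximizing output is on the rising part of MC, so Q* = 9.
Check: AVC at Q = 9 is €34 ≤ P, so revenue covers variable cost.
Profit = P·Q − TC = 124·9 − 532 = €584.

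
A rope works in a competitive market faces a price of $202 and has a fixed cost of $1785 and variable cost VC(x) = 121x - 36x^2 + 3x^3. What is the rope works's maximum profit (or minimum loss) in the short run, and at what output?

Profit = -$327 at x = 9

AVC = 121 - 36x + 3x^2 has its minimum $13 at x = 6; price $202 clears that bar, so the firm operates.
With MC = 121 - 72x + 9x^2, P = MC on the upward-sloping part at x* = 9.
TR = 202·9 = 1818. TC = 1785 + 360 = 2145. Profit = 1818 − 2145 = -$327.
By producing, the firm covers all variable cost plus $1458 of fixed cost; shutting down would lose the full $1785.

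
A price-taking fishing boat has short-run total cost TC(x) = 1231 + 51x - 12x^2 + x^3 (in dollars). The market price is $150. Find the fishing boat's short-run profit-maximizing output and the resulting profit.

AVC = 51 - 12x + x^2 has its minimum $15 at x = 6; price $150 clears that bar, so the firm operates.
With MC = 51 - 24x + 3x^2, P = MC on the upward-sloping part at x* = 11.
TR = 150·11 = 1650. TC = 1231 + 440 = 1671. Profit = 1650 − 1671 = -$21.
Shutting down would mean losing the fixed cost of $1231, so operating at a loss of $21 is better by $1210.

Profit = -$21 at x = 11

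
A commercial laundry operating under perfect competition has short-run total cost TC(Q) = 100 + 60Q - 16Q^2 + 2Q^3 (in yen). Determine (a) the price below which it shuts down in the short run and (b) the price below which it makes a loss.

Shutdown price = min AVC. AVC = 60 - 16Q + 2Q^2, with vertex at Q = 4 and minimum ¥28.
ATC = 100/Q + 60 - 16Q + 2Q^2. Setting dATC/dQ = −100/Q^2 − 16 + 4Q = 0 gives Q = 5 (since 4·5^3 − 16·5^2 = 100).
min ATC = 100/5 + 60 − 16·5 + 2·5^2 = ¥50. That is the break-even price.
For ¥28 ≤ P < ¥50 the firm produces at a loss; below ¥28 it shuts down.

Shutdown price = ¥28; break-even price = ¥50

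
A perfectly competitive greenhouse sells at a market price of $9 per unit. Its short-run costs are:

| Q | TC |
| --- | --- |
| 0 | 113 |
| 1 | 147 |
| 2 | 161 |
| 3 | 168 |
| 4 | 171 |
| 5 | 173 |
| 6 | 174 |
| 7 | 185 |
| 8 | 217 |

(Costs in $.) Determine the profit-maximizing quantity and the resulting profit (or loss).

Q = 0 (shut down); profit = -$113

Compute π = P·Q − TC at each output: Q=0: -113; Q=1: -138; Q=2: -143; Q=3: -141; Q=4: -135; Q=5: -128; Q=6: -120; Q=7: -122; Q=8: -145.
Profit is highest at Q = 0. Equivalently, the lowest AVC in the table is 61/6 ≈ $10.17 at Q = 6, and P = $9 falls below it — price never covers variable cost, so the firm shuts down and loses only its fixed cost.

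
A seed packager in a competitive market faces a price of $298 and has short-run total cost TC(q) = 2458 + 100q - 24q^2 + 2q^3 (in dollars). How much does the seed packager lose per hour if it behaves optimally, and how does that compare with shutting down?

AVC = 100 - 24q + 2q^2 has its minimum $28 at q = 6; price $298 clears that bar, so the firm operates.
With MC = 100 - 48q + 6q^2, P = MC on the upward-sloping part at q* = 11.
TR = 298·11 = 3278. TC = 2458 + 858 = 3316. Profit = 3278 − 3316 = -$38.
That loss of $38 beats the $2458 the firm would lose by shutting down; producing recovers $2420 of fixed cost.

Profit = -$38 at q = 11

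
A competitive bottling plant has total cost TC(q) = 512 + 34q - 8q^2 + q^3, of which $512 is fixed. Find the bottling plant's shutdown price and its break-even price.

Shutdown price = $18; break-even price = $98

AVC = 34 - 8q + q^2; minimized at q = 4, giving min AVC = $18. That is the shutdown price.
ATC = 512/q + 34 - 8q + q^2. Setting dATC/dq = −512/q^2 − 8 + 2q = 0 gives q = 8 (since 2·8^3 − 8·8^2 = 512).
min ATC = 512/8 + 34 − 8·8 + 8^2 = $98. That is the break-even price.
Between these two prices the firm operates at a loss; above $98 it earns a profit.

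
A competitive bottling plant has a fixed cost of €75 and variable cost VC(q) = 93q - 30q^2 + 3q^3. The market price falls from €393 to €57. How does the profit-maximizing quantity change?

Output falls from 10 to 6

AVC = 93 - 30q + 3q^2, minimized at q = 5 where min AVC = €18. MC = 93 - 60q + 9q^2.
With P = €393 above the shutdown price, P = MC gives q = 10.
At P = €57 ≥ min AVC, set P = MC: q = 6. The firm stays open but cuts output.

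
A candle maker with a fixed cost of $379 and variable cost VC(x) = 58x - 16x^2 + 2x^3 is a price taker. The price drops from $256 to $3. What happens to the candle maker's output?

Output falls from 9 to 0 (the firm shuts down)

MC = 58 - 32x + 6x^2; the shutdown threshold is min AVC = $26 (at x = 4).
With P = $256 above the shutdown price, P = MC gives x = 9.
At P = $3 < min AVC = $26, price no longer covers variable cost at any output, so the firm shuts down: x = 0.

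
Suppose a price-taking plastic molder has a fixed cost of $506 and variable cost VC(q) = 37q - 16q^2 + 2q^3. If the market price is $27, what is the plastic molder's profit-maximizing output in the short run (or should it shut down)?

Strip out fixed cost: VC = 37q - 16q^2 + 2q^3. Then AVC = 37 - 16q + 2q^2 and MC = 37 - 32q + 6q^2.
AVC is minimized where dAVC/dq = -16 + 4q = 0, at q = 4; min AVC = 37 - 16·4 + 2·4^2 = $5.
Since P = $27 ≥ min AVC = $5, price covers variable cost and the firm should produce.
Set P = MC: 27 = 37 - 32q + 6q^2 → 10 - 32q + 6q^2 = 0. The roots are q = 1/3 and q = 5; the profit-maximizing output is on the rising part of MC, so q* = 5.
Check: AVC at q = 5 is $7 ≤ P, so revenue covers variable cost.
Profit = P·q − TC = 27·5 − 541 = -$406, a loss, but smaller than the $506 fixed cost the firm would lose by shutting down.

Produce at q = 5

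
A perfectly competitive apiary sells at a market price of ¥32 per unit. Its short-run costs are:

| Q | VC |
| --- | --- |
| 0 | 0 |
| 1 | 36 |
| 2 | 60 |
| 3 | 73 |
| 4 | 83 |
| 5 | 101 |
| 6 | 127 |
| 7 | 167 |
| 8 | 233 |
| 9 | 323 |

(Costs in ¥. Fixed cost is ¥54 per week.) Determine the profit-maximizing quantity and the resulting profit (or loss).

Q = 6; profit = ¥11

Compute π = P·Q − TC at each output: Q=0: -54; Q=1: -58; Q=2: -50; Q=3: -31; Q=4: -9; Q=5: 5; Q=6: 11; Q=7: 3; Q=8: -31; Q=9: -89.
Profit is maximized at Q = 6. AVC there is 127/6 = ¥21.17 ≤ P, so producing beats shutting down (which would give -¥54).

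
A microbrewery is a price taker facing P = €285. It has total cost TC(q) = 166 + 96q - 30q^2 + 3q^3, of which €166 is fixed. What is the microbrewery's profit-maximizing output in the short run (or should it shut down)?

Produce at q = 9

Variable cost is VC = 96q - 30q^2 + 3q^3, so AVC = VC/q = 96 - 30q + 3q^2 and MC = dTC/dq = 96 - 60q + 9q^2.
The AVC parabola has its vertex at q = 30/6 = 5, where AVC = 96 - 30·5 + 3·5^2 = €21.
P = €285 exceeds min AVC = €21, so the firm stays open.
P = MC gives -189 - 60q + 9q^2 = 0, with roots -7/3 and 9. Take the larger (rising MC): q* = 9.
Check: AVC at q = 9 is €69 ≤ P, so revenue covers variable cost.
Profit = P·q − TC = 285·9 − 787 = €1778.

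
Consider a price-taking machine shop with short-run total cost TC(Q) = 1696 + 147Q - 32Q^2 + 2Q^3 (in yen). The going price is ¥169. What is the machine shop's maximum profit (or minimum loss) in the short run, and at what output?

AVC = 147 - 32Q + 2Q^2; min AVC = ¥19 at Q = 8. Since P = ¥169 ≥ min AVC, the firm produces.
With MC = 147 - 64Q + 6Q^2, P = MC on the upward-sloping part at Q* = 11.
TR = 169·11 = 1859. TC = 1696 + 407 = 2103. Profit = 1859 − 2103 = -¥244.
By producing, the firm covers all variable cost plus ¥1452 of fixed cost; shutting down would lose the full ¥1696.

Profit = -¥244 at Q = 11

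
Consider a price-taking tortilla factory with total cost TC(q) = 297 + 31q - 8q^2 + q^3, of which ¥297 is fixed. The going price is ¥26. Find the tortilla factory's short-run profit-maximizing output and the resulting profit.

AVC = 31 - 8q + q^2 has its minimum ¥15 at q = 4; price ¥26 clears that bar, so the firm operates.
With MC = 31 - 16q + 3q^2, P = MC on the upward-sloping part at q* = 5.
TR = 26·5 = 130. TC = 297 + 80 = 377. Profit = 130 − 377 = -¥247.
By producing, the firm covers all variable cost plus ¥50 of fixed cost; shutting down would lose the full ¥297.

Profit = -¥247 at q = 5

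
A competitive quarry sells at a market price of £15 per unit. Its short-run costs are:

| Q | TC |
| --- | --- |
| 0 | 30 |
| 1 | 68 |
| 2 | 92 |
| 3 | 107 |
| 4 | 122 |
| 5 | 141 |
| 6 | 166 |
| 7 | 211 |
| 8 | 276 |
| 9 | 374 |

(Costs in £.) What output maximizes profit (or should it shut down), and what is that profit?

Q = 0 (shut down); profit = -£30

Tabulate TR − TC: Q=0: -30; Q=1: -53; Q=2: -62; Q=3: -62; Q=4: -62; Q=5: -66; Q=6: -76; Q=7: -106; Q=8: -156; Q=9: -239.
Profit is highest at Q = 0. Equivalently, the lowest AVC in the table is 111/5 ≈ £22.20 at Q = 5, and P = £15 falls below it — price never covers variable cost, so the firm shuts down and loses only its fixed cost.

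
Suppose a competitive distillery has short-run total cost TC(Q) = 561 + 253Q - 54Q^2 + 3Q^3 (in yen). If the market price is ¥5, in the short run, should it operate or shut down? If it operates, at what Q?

From TC, MC = TC'(Q) = 253 - 108Q + 9Q^2 and AVC = VC/Q = 253 - 54Q + 3Q^2.
AVC is minimized where dAVC/dQ = -54 + 6Q = 0, at Q = 9; min AVC = 253 - 54·9 + 3·9^2 = ¥10.
With P < min AVC (¥5 < ¥10), every unit sold adds to the loss.
Shutting down limits the loss to fixed cost, ¥561.

Shut down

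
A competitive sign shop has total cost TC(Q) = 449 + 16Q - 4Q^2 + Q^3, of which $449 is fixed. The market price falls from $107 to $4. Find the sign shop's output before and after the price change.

AVC = 16 - 4Q + Q^2, minimized at Q = 2 where min AVC = $12. MC = 16 - 8Q + 3Q^2.
At P = $107 ≥ min AVC, set P = MC on the rising branch: Q = 7.
At P = $4 < min AVC = $12, price no longer covers variable cost at any output, so the firm shuts down: Q = 0.

Output falls from 7 to 0 (the firm shuts down)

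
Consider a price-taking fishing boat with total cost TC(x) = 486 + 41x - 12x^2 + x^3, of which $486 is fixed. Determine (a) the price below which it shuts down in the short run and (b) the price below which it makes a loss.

Shutdown price = $5; break-even price = $68

Shutdown price = min AVC. AVC = 41 - 12x + x^2, with vertex at x = 6 and minimum $5.
ATC = 486/x + 41 - 12x + x^2. Setting dATC/dx = −486/x^2 − 12 + 2x = 0 gives x = 9 (since 2·9^3 − 12·9^2 = 486).
min ATC = 486/9 + 41 − 12·9 + 9^2 = $68. That is the break-even price.
For $5 ≤ P < $68 the firm produces at a loss; below $5 it shuts down.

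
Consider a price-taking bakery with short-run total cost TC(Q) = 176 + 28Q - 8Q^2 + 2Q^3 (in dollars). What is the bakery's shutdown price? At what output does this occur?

$20 per unit, at Q = 2

Short-run supply begins at min AVC. From VC = 28Q - 8Q^2 + 2Q^3, AVC = 28 - 8Q + 2Q^2.
dAVC/dQ = -8 + 4Q = 0 gives Q = 2. min AVC = 28 - 8·2 + 2·2^2 = 20.
The firm shuts down for any P below $20.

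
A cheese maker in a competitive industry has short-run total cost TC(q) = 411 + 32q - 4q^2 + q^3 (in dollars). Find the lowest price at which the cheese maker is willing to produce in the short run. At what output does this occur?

The firm shuts down when price falls below the minimum of average variable cost. AVC = VC/q = 32 - 4q + q^2.
At the minimum of AVC, MC = AVC. MC = 32 - 8q + 3q^2; setting MC = AVC gives 2q^2 - 4q = 0, so q = 2. min AVC = 28.
So the shutdown price is $28.

$28 per unit, at q = 2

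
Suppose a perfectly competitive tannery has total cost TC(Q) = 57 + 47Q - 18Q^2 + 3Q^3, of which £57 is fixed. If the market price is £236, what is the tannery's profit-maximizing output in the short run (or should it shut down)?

Produce at Q = 7

Strip out fixed cost: VC = 47Q - 18Q^2 + 3Q^3. Then AVC = 47 - 18Q + 3Q^2 and MC = 47 - 36Q + 9Q^2.
AVC is minimized where dAVC/dQ = -18 + 6Q = 0, at Q = 3; min AVC = 47 - 18·3 + 3·3^2 = £20.
Since P = £236 ≥ min AVC = £20, price covers variable cost and the firm should produce.
Set P = MC: 236 = 47 - 36Q + 9Q^2 → -189 - 36Q + 9Q^2 = 0. The roots are Q = -3 and Q = 7; the profit-maximizing output is on the rising part of MC, so Q* = 7.
Check: AVC at Q = 7 is £68 ≤ P, so revenue covers variable cost.
Profit = P·Q − TC = 236·7 − 533 = £1119.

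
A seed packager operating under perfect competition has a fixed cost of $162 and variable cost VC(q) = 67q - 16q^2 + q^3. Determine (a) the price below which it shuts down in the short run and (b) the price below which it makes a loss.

Shutdown price = $3; break-even price = $22

Shutdown price = min AVC. AVC = 67 - 16q + q^2, with vertex at q = 8 and minimum $3.
ATC = 162/q + 67 - 16q + q^2. Setting dATC/dq = −162/q^2 − 16 + 2q = 0 gives q = 9 (since 2·9^3 − 16·9^2 = 162).
min ATC = 162/9 + 67 − 16·9 + 9^2 = $22. That is the break-even price.
Between these two prices the firm operates at a loss; above $22 it earns a profit.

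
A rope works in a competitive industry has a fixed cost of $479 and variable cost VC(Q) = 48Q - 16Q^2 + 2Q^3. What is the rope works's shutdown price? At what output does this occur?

The firm shuts down when price falls below the minimum of average variable cost. AVC = VC/Q = 48 - 16Q + 2Q^2.
At the minimum of AVC, MC = AVC. MC = 48 - 32Q + 6Q^2; setting MC = AVC gives 4Q^2 - 16Q = 0, so Q = 4. min AVC = 16.
So the shutdown price is $16.

$16 per unit, at Q = 4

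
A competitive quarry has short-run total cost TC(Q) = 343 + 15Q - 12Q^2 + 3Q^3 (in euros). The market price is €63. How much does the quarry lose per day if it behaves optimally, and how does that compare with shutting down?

AVC = 15 - 12Q + 3Q^2 has its minimum €3 at Q = 2; price €63 clears that bar, so the firm operates.
MC = 15 - 24Q + 9Q^2. Setting P = MC and taking the root on the rising branch gives Q* = 4.
TR = 63·4 = 252. TC = 343 + 60 = 403. Profit = 252 − 403 = -€151.
By producing, the firm covers all variable cost plus €192 of fixed cost; shutting down would lose the full €343.

Profit = -€151 at Q = 4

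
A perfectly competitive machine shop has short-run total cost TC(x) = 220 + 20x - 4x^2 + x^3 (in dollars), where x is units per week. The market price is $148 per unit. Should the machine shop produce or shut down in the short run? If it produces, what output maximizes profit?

From TC, MC = TC'(x) = 20 - 8x + 3x^2 and AVC = VC/x = 20 - 4x + x^2.
AVC hits its minimum where MC = AVC, at x = 2, giving min AVC = 20 - 4·2 + 2^2 = $16.
P = $148 exceeds min AVC = $16, so the firm stays open.
Set P = MC: 148 = 20 - 8x + 3x^2 → -128 - 8x + 3x^2 = 0. The roots are x = -16/3 and x = 8; the profit-maximizing output is on the rising part of MC, so x* = 8.
Check: AVC at x = 8 is $52 ≤ P, so revenue covers variable cost.
Profit = P·x − TC = 148·8 − 636 = $548.

Produce at x = 8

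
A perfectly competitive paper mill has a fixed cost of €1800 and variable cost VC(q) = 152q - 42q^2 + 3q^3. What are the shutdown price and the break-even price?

Shutdown price = €5; break-even price = €212

Shutdown price = min AVC. AVC = 152 - 42q + 3q^2, with vertex at q = 7 and minimum €5.
ATC = 1800/q + 152 - 42q + 3q^2. Setting dATC/dq = −1800/q^2 − 42 + 6q = 0 gives q = 10 (since 6·10^3 − 42·10^2 = 1800).
min ATC = 1800/10 + 152 − 42·10 + 3·10^2 = €212. That is the break-even price.
For €5 ≤ P < €212 the firm produces at a loss; below €5 it shuts down.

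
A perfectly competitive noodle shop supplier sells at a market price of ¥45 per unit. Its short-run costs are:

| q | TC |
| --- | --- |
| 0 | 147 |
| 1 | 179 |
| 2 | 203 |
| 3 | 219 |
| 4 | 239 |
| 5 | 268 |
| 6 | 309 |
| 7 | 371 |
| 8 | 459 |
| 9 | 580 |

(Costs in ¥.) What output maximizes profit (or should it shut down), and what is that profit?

Compute π = P·q − TC at each output: q=0: -147; q=1: -134; q=2: -113; q=3: -84; q=4: -59; q=5: -43; q=6: -39; q=7: -56; q=8: -99; q=9: -175.
Profit is maximized at q = 6. AVC there is 162/6 = ¥27 ≤ P, so producing beats shutting down (which would give -¥147).

q = 6; profit = -¥39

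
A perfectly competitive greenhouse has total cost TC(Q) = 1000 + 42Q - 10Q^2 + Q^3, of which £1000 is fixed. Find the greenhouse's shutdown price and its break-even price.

Shutdown price = £17; break-even price = £142

Shutdown price = min AVC. AVC = 42 - 10Q + Q^2, with vertex at Q = 5 and minimum £17.
ATC = 1000/Q + 42 - 10Q + Q^2. Setting dATC/dQ = −1000/Q^2 − 10 + 2Q = 0 gives Q = 10 (since 2·10^3 − 10·10^2 = 1000).
min ATC = 1000/10 + 42 − 10·10 + 10^2 = £142. That is the break-even price.
Between these two prices the firm operates at a loss; above £142 it earns a profit.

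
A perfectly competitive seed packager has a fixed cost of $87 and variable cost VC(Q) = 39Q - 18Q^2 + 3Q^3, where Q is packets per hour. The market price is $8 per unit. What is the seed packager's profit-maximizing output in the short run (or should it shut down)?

Shut down

Variable cost is VC = 39Q - 18Q^2 + 3Q^3, so AVC = VC/Q = 39 - 18Q + 3Q^2 and MC = dTC/dQ = 39 - 36Q + 9Q^2.
AVC hits its minimum where MC = AVC, at Q = 3, giving min AVC = 39 - 18·3 + 3·3^2 = $12.
P = $8 lies below min AVC = $12; no output level covers variable cost.
Shutting down limits the loss to fixed cost, $87.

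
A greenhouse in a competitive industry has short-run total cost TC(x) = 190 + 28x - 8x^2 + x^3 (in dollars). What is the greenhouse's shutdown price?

$12 per unit

The firm shuts down when price falls below the minimum of average variable cost. AVC = VC/x = 28 - 8x + x^2.
dAVC/dx = -8 + 2x = 0 gives x = 4. min AVC = 28 - 8·4 + 4^2 = 12.
The firm shuts down for any P below $12.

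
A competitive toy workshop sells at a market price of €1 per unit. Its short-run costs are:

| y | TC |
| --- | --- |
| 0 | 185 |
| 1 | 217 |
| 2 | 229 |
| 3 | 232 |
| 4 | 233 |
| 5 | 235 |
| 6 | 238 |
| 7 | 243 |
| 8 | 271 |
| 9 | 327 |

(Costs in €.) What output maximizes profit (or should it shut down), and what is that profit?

Tabulate TR − TC: y=0: -185; y=1: -216; y=2: -227; y=3: -229; y=4: -229; y=5: -230; y=6: -232; y=7: -236; y=8: -263; y=9: -318.
Profit is highest at y = 0. Equivalently, the lowest AVC in the table is 58/7 ≈ €8.29 at y = 7, and P = €1 falls below it — price never covers variable cost, so the firm shuts down and loses only its fixed cost.

y = 0 (shut down); profit = -€185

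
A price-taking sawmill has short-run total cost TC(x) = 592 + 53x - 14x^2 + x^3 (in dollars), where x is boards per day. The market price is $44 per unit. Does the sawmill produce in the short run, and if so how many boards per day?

Produce at x = 9

From TC, MC = TC'(x) = 53 - 28x + 3x^2 and AVC = VC/x = 53 - 14x + x^2.
AVC hits its minimum where MC = AVC, at x = 7, giving min AVC = 53 - 14·7 + 7^2 = $4.
Because $44 ≥ $4, revenue can cover variable cost; the firm operates.
P = MC gives 9 - 28x + 3x^2 = 0, with roots 1/3 and 9. Take the larger (rising MC): x* = 9.
Check: AVC at x = 9 is $8 ≤ P, so revenue covers variable cost.
Profit = P·x − TC = 44·9 − 664 = -$268, a loss, but smaller than the $592 fixed cost the firm would lose by shutting down.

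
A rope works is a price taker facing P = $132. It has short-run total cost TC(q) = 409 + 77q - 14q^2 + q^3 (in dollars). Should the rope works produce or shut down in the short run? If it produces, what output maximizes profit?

Produce at q = 11

Strip out fixed cost: VC = 77q - 14q^2 + q^3. Then AVC = 77 - 14q + q^2 and MC = 77 - 28q + 3q^2.
The AVC parabola has its vertex at q = 14/2 = 7, where AVC = 77 - 14·7 + 7^2 = $28.
Because $132 ≥ $28, revenue can cover variable cost; the firm operates.
Solving P = MC: -55 - 28q + 3q^2 = 0 ⇒ q = -5/3 or 11. On the upward-sloping branch, q* = 11.
Check: AVC at q = 11 is $44 ≤ P, so revenue covers variable cost.
Profit = P·q − TC = 132·11 − 893 = $559.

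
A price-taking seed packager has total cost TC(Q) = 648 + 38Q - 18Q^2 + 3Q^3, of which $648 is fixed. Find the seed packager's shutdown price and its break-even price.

Shutdown price = $11; break-even price = $146

AVC = 38 - 18Q + 3Q^2; minimized at Q = 3, giving min AVC = $11. That is the shutdown price.
ATC = 648/Q + 38 - 18Q + 3Q^2. Setting dATC/dQ = −648/Q^2 − 18 + 6Q = 0 gives Q = 6 (since 6·6^3 − 18·6^2 = 648).
min ATC = 648/6 + 38 − 18·6 + 3·6^2 = $146. That is the break-even price.
For $11 ≤ P < $146 the firm produces at a loss; below $11 it shuts down.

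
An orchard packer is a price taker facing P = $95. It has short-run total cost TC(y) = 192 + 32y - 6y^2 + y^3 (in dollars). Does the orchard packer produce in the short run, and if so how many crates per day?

Variable cost is VC = 32y - 6y^2 + y^3, so AVC = VC/y = 32 - 6y + y^2 and MC = dTC/dy = 32 - 12y + 3y^2.
AVC is minimized where dAVC/dy = -6 + 2y = 0, at y = 3; min AVC = 32 - 6·3 + 3^2 = $23.
Since P = $95 ≥ min AVC = $23, price covers variable cost and the firm should produce.
Set P = MC: 95 = 32 - 12y + 3y^2 → -63 - 12y + 3y^2 = 0. The roots are y = -3 and y = 7; the profit-maximizing output is on the rising part of MC, so y* = 7.
Check: AVC at y = 7 is $39 ≤ P, so revenue covers variable cost.
Profit = P·y − TC = 95·7 − 465 = $200.

Produce at y = 7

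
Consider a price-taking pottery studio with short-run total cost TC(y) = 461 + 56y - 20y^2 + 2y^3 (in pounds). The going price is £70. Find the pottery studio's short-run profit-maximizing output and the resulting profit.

AVC = 56 - 20y + 2y^2 has its minimum £6 at y = 5; price £70 clears that bar, so the firm operates.
With MC = 56 - 40y + 6y^2, P = MC on the upward-sloping part at y* = 7.
TR = 70·7 = 490. TC = 461 + 98 = 559. Profit = 490 − 559 = -£69.
By producing, the firm covers all variable cost plus £392 of fixed cost; shutting down would lose the full £461.

Profit = -£69 at y = 7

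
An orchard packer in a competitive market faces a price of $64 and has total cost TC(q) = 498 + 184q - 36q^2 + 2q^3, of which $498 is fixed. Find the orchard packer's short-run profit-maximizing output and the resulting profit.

Profit = -$98 at q = 10

AVC = 184 - 36q + 2q^2; min AVC = $22 at q = 9. Since P = $64 ≥ min AVC, the firm produces.
With MC = 184 - 72q + 6q^2, P = MC on the upward-sloping part at q* = 10.
TR = 64·10 = 640. TC = 498 + 240 = 738. Profit = 640 − 738 = -$98.
By producing, the firm covers all variable cost plus $400 of fixed cost; shutting down would lose the full $498.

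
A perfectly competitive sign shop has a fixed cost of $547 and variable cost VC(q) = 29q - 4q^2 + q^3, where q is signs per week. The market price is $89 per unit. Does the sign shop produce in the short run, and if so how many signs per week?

Strip out fixed cost: VC = 29q - 4q^2 + q^3. Then AVC = 29 - 4q + q^2 and MC = 29 - 8q + 3q^2.
AVC is minimized where dAVC/dq = -4 + 2q = 0, at q = 2; min AVC = 29 - 4·2 + 2^2 = $25.
P = $89 exceeds min AVC = $25, so the firm stays open.
Solving P = MC: -60 - 8q + 3q^2 = 0 ⇒ q = -10/3 or 6. On the upward-sloping branch, q* = 6.
Check: AVC at q = 6 is $41 ≤ P, so revenue covers variable cost.
Profit = P·q − TC = 89·6 − 793 = -$259, a loss, but smaller than the $547 fixed cost the firm would lose by shutting down.

Produce at q = 6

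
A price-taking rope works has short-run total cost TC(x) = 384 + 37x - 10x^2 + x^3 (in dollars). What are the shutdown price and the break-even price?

Shutdown price = min AVC. AVC = 37 - 10x + x^2, with vertex at x = 5 and minimum $12.
ATC = 384/x + 37 - 10x + x^2. Setting dATC/dx = −384/x^2 − 10 + 2x = 0 gives x = 8 (since 2·8^3 − 10·8^2 = 384).
min ATC = 384/8 + 37 − 10·8 + 8^2 = $69. That is the break-even price.
For $12 ≤ P < $69 the firm produces at a loss; below $12 it shuts down.

Shutdown price = $12; break-even price = $69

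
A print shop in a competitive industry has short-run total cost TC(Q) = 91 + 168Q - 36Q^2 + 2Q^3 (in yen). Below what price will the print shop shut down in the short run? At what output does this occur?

The shutdown price is the minimum of AVC. VC = 168Q - 36Q^2 + 2Q^3, so AVC = 168 - 36Q + 2Q^2.
dAVC/dQ = -36 + 4Q = 0 gives Q = 9. min AVC = 168 - 36·9 + 2·9^2 = 6.
So the shutdown price is ¥6.

¥6 per unit, at Q = 9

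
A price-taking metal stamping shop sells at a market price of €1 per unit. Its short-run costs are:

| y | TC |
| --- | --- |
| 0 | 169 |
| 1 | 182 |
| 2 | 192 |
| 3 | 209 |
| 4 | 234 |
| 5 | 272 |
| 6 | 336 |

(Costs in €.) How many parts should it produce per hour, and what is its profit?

Compute π = P·y − TC at each output: y=0: -169; y=1: -181; y=2: -190; y=3: -206; y=4: -230; y=5: -267; y=6: -330.
Profit is highest at y = 0. Equivalently, the lowest AVC in the table is 23/2 ≈ €11.50 at y = 2, and P = €1 falls below it — price never covers variable cost, so the firm shuts down and loses only its fixed cost.

y = 0 (shut down); profit = -€169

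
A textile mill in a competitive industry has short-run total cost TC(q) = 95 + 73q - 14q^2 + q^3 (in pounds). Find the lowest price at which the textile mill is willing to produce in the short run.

The shutdown price is the minimum of AVC. VC = 73q - 14q^2 + q^3, so AVC = 73 - 14q + q^2.
dAVC/dq = -14 + 2q = 0 gives q = 7. min AVC = 73 - 14·7 + 7^2 = 24.
So the shutdown price is £24.

£24 per unit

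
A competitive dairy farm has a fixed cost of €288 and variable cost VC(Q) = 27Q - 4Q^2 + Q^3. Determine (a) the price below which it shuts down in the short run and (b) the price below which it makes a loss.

Shutdown price = €23; break-even price = €87

AVC = 27 - 4Q + Q^2; minimized at Q = 2, giving min AVC = €23. That is the shutdown price.
ATC = 288/Q + 27 - 4Q + Q^2. Setting dATC/dQ = −288/Q^2 − 4 + 2Q = 0 gives Q = 6 (since 2·6^3 − 4·6^2 = 288).
min ATC = 288/6 + 27 − 4·6 + 6^2 = €87. That is the break-even price.
For €23 ≤ P < €87 the firm produces at a loss; below €23 it shuts down.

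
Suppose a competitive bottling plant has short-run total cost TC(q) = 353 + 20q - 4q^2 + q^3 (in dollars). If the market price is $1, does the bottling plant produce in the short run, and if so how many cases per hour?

Shut down

Strip out fixed cost: VC = 20q - 4q^2 + q^3. Then AVC = 20 - 4q + q^2 and MC = 20 - 8q + 3q^2.
AVC hits its minimum where MC = AVC, at q = 2, giving min AVC = 20 - 4·2 + 2^2 = $16.
Since P = $1 < min AVC = $16, price fails to cover variable cost at any output.
The firm minimizes its loss by shutting down and losing only its fixed cost of $353.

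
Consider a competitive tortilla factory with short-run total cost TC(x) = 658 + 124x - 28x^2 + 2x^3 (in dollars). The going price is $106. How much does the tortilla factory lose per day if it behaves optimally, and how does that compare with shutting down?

AVC = 124 - 28x + 2x^2; min AVC = $26 at x = 7. Since P = $106 ≥ min AVC, the firm produces.
With MC = 124 - 56x + 6x^2, P = MC on the upward-sloping part at x* = 9.
TR = 106·9 = 954. TC = 658 + 306 = 964. Profit = 954 − 964 = -$10.
That loss of $10 beats the $658 the firm would lose by shutting down; producing recovers $648 of fixed cost.

Profit = -$10 at x = 9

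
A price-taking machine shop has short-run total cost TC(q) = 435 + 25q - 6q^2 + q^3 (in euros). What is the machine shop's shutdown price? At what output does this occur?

€16 per unit, at q = 3

The firm shuts down when price falls below the minimum of average variable cost. AVC = VC/q = 25 - 6q + q^2.
At the minimum of AVC, MC = AVC. MC = 25 - 12q + 3q^2; setting MC = AVC gives 2q^2 - 6q = 0, so q = 3. min AVC = 16.
So the shutdown price is €16.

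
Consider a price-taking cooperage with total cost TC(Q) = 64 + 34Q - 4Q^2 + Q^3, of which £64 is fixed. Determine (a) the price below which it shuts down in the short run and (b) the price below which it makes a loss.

Shutdown price = min AVC. AVC = 34 - 4Q + Q^2, with vertex at Q = 2 and minimum £30.
ATC = 64/Q + 34 - 4Q + Q^2. Setting dATC/dQ = −64/Q^2 − 4 + 2Q = 0 gives Q = 4 (since 2·4^3 − 4·4^2 = 64).
min ATC = 64/4 + 34 − 4·4 + 4^2 = £50. That is the break-even price.
For £30 ≤ P < £50 the firm produces at a loss; below £30 it shuts down.

Shutdown price = £30; break-even price = £50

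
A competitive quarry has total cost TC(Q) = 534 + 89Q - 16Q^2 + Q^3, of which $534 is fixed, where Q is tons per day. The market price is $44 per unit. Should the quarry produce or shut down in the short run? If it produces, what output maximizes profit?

Variable cost is VC = 89Q - 16Q^2 + Q^3, so AVC = VC/Q = 89 - 16Q + Q^2 and MC = dTC/dQ = 89 - 32Q + 3Q^2.
AVC is minimized where dAVC/dQ = -16 + 2Q = 0, at Q = 8; min AVC = 89 - 16·8 + 8^2 = $25.
P = $44 exceeds min AVC = $25, so the firm stays open.
Set P = MC: 44 = 89 - 32Q + 3Q^2 → 45 - 32Q + 3Q^2 = 0. The roots are Q = 5/3 and Q = 9; the profit-maximizing output is on the rising part of MC, so Q* = 9.
Check: AVC at Q = 9 is $26 ≤ P, so revenue covers variable cost.
Profit = P·Q − TC = 44·9 − 768 = -$372, a loss, but smaller than the $534 fixed cost the firm would lose by shutting down.

Produce at Q = 9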